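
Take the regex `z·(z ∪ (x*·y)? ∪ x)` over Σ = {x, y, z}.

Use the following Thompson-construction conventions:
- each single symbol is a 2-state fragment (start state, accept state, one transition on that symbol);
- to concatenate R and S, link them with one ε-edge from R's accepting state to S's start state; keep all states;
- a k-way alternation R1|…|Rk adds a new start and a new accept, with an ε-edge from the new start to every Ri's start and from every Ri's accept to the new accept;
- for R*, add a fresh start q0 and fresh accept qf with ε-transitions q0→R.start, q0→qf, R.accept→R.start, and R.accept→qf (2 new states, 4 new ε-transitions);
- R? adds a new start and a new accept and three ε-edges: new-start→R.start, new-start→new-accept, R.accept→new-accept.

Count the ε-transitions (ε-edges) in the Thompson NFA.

Bottom-up over the parse tree:
Each of the 5 symbol leaves contributes 0 ε-transitions.
  x* : 4 ε-transitions
  x*·y : 5 ε-transitions
  (x*·y)? : 8 ε-transitions
  z ∪ (x*·y)? ∪ x : 14 ε-transitions
  z·(z ∪ (x*·y)? ∪ x) : 15 ε-transitions

15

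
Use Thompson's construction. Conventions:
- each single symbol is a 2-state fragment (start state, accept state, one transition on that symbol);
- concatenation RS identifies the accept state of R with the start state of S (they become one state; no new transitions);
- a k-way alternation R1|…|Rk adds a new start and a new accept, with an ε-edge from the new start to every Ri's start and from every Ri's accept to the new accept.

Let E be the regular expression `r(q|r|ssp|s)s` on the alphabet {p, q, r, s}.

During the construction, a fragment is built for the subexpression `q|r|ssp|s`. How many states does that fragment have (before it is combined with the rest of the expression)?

Fragment for `q|r|ssp|s`:
Each of the 6 symbol leaves contributes a 2-state fragment.
  ssp → 4 states
  q|r|ssp|s → 12 states

12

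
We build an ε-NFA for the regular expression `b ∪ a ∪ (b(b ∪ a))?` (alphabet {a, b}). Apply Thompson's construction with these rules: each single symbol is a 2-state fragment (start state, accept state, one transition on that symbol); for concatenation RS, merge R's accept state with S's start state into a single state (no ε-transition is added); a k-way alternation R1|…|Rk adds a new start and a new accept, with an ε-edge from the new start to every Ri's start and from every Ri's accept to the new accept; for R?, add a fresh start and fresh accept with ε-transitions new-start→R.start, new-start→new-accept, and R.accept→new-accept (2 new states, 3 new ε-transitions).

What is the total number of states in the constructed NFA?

Per subexpression:
Each of the 5 symbol leaves contributes a 2-state fragment.
  b ∪ a — 6 states
  b(b ∪ a) — 7 states
  (b(b ∪ a))? — 9 states
  b ∪ a ∪ (b(b ∪ a))? — 15 states

15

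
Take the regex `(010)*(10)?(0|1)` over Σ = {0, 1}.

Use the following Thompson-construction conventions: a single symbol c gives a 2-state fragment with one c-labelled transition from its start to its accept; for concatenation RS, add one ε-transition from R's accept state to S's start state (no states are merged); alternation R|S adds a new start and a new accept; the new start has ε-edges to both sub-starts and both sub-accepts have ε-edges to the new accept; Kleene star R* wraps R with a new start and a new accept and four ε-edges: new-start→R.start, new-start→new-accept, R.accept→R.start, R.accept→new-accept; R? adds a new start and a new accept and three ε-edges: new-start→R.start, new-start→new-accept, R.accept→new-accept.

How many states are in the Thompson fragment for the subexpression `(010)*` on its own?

8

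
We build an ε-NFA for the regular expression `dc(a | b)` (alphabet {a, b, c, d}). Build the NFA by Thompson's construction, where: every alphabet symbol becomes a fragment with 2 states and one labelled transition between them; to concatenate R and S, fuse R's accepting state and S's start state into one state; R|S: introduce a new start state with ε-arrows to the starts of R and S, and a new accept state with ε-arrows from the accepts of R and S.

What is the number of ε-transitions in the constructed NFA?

4

Recursing over subexpressions:
Each of the 4 symbol leaves contributes 0 ε-transitions.
  a | b → 4 ε-transitions
  dc(a | b) → 4 ε-transitions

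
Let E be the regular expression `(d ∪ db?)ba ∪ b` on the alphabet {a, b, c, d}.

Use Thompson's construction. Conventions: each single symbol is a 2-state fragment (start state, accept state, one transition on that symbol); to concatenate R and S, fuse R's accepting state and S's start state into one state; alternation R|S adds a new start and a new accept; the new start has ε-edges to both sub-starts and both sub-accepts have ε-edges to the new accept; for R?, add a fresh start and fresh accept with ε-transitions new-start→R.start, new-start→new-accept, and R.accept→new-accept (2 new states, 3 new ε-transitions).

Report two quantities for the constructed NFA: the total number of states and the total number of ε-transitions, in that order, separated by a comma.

By structural recursion:
Each of the 6 symbol leaves contributes 2 states and 0 ε-transitions.
  b? — 4 states, 3 ε-transitions
  db? — 5 states, 3 ε-transitions
  d ∪ db? — 9 states, 7 ε-transitions
  (d ∪ db?)ba — 11 states, 7 ε-transitions
  (d ∪ db?)ba ∪ b — 15 states, 11 ε-transitions

15, 11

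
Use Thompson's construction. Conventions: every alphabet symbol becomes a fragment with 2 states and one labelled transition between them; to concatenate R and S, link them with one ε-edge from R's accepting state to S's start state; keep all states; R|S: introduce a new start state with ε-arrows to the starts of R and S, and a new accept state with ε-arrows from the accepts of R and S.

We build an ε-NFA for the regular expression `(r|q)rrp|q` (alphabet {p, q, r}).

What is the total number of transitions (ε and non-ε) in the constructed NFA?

17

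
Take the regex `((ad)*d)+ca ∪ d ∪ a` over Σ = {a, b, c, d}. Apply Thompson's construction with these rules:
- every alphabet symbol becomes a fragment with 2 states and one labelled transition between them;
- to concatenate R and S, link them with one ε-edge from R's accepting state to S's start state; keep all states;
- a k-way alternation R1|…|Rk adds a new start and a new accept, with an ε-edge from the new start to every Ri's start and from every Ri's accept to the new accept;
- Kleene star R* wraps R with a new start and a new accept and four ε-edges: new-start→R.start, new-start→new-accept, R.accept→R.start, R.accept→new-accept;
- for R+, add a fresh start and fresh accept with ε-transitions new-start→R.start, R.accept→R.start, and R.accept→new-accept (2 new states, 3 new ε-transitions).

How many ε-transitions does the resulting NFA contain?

17

Building bottom-up:
Each of the 7 symbol leaves contributes 0 ε-transitions.
  ad : 1 ε-transition
  (ad)* : 5 ε-transitions
  (ad)*d : 6 ε-transitions
  ((ad)*d)+ : 9 ε-transitions
  ((ad)*d)+ca : 11 ε-transitions
  ((ad)*d)+ca ∪ d ∪ a : 17 ε-transitions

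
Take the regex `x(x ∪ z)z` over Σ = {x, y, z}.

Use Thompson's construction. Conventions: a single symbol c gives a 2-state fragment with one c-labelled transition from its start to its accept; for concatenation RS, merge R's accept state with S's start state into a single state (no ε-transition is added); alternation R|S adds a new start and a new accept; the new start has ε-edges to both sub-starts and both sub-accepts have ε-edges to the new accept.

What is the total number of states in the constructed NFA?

Bottom-up over the parse tree:
Each of the 4 symbol leaves contributes a 2-state fragment.
  x ∪ z = 6 states
  x(x ∪ z)z = 8 states

8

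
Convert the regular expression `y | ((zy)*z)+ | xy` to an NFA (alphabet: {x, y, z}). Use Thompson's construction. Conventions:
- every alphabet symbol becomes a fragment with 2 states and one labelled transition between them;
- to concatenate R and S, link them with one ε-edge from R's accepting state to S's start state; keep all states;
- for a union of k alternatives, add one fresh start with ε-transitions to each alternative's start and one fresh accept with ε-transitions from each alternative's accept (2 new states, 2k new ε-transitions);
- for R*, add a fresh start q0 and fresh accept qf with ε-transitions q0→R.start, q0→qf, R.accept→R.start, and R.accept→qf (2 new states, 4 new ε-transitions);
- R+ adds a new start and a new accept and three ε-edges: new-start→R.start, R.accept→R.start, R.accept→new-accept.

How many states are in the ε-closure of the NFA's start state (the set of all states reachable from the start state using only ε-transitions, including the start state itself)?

Compute the ε-closure size of each fragment's start state recursively; a symbol fragment's start has no outgoing ε-edge, so its closure is just itself (size 1).
  zy — C equals the left operand's closure size = 1 (its accept is not ε-reachable, so the closure stops there)
  (zy)* — C = 1 (new start) + 1 (body) + 1 (new accept) = 3
  (zy)*z — the left operand accepts ε, so the closure extends into the next operand (via the concat ε-link); C = 3 + 1 = 4
  ((zy)*z)+ — new start ε-reaches only the body's start; the new accept needs a symbol first: C = 1 + 4 = 5
  xy — same as the first factor's closure: C = 1
  y | ((zy)*z)+ | xy — new start ε-reaches every alternative's start; none of them accept ε, so the new accept is not reached: C = 1 + 1 + 5 + 1 = 8

8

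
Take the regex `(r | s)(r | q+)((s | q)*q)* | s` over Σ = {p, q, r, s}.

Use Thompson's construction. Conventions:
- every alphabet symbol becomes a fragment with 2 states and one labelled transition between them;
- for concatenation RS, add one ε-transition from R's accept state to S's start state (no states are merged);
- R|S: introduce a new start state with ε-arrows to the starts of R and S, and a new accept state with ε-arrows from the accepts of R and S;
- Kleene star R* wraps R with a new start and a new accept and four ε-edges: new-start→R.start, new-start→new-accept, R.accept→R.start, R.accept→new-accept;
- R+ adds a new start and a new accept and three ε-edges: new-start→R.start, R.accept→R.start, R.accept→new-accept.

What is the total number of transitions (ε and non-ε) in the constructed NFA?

38

Building bottom-up:
Each of the 8 symbol leaves contributes 1 transition (1 symbol, 0 ε).
  r | s = 6 transitions (2 symbol, 4 ε)
  q+ = 4 transitions (1 symbol, 3 ε)
  r | q+ = 9 transitions (2 symbol, 7 ε)
  s | q = 6 transitions (2 symbol, 4 ε)
  (s | q)* = 10 transitions (2 symbol, 8 ε)
  (s | q)*q = 12 transitions (3 symbol, 9 ε)
  ((s | q)*q)* = 16 transitions (3 symbol, 13 ε)
  (r | s)(r | q+)((s | q)*q)* = 33 transitions (7 symbol, 26 ε)
  (r | s)(r | q+)((s | q)*q)* | s = 38 transitions (8 symbol, 30 ε)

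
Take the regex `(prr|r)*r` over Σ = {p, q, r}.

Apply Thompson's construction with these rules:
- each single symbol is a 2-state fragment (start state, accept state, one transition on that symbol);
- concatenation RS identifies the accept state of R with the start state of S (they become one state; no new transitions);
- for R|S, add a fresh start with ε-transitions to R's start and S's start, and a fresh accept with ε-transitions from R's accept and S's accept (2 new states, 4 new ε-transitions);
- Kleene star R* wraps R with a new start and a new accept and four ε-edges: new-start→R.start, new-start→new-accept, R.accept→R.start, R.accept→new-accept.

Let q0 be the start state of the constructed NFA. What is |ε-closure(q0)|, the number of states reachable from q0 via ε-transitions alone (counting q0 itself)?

5

Let C(F) = |ε-closure(F.start)| within fragment F, and note whether F accepts ε. Symbol fragments have C = 1 and do not accept ε. Then:
  prr : |ε-closure| equals the left operand's closure size = 1 (its accept is not ε-reachable, so the closure stops there)
  prr|r : new start ε-reaches every alternative's start; none of them accept ε, so the new accept is not reached: |ε-closure| = 1 + 1 + 1 = 3
  (prr|r)* : |ε-closure| = 1 (new start) + 3 (body) + 1 (new accept) = 5
  (prr|r)*r : the left operand accepts ε, so the closure extends into the next operand (the shared merged state is already counted); |ε-closure| = 5 + (1−1) = 5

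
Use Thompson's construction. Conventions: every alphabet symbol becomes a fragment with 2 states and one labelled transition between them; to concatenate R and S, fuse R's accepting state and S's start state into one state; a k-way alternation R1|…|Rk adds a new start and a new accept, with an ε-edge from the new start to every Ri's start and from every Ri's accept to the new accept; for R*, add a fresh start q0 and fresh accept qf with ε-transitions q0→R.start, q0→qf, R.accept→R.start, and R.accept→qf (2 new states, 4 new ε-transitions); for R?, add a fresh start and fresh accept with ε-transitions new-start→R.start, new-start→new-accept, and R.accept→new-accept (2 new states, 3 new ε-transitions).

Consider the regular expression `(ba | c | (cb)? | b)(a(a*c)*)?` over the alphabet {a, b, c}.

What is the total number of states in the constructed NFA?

Per subexpression:
Each of the 9 symbol leaves contributes a 2-state fragment.
  ba : 3 states
  cb : 3 states
  (cb)? : 5 states
  ba | c | (cb)? | b : 14 states
  a* : 4 states
  a*c : 5 states
  (a*c)* : 7 states
  a(a*c)* : 8 states
  (a(a*c)*)? : 10 states
  (ba | c | (cb)? | b)(a(a*c)*)? : 23 states

23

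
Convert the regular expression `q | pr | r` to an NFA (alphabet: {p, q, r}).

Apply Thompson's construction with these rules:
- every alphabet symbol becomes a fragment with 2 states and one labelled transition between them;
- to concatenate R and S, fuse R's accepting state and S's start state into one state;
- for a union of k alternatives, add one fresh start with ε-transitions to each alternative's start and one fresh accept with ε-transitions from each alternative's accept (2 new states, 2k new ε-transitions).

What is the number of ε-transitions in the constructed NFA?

6

Building bottom-up:
Each of the 4 symbol leaves contributes 0 ε-transitions.
  pr : 0 ε-transitions
  q | pr | r : 6 ε-transitions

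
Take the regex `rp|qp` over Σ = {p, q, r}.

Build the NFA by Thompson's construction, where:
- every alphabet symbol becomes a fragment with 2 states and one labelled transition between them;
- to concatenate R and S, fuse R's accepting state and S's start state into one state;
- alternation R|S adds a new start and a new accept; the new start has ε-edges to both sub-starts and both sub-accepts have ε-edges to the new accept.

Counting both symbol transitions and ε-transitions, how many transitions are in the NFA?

8

Recursing over subexpressions:
Each of the 4 symbol leaves contributes 1 transition (1 symbol, 0 ε).
  rp = 2 transitions (2 symbol, 0 ε)
  qp = 2 transitions (2 symbol, 0 ε)
  rp|qp = 8 transitions (4 symbol, 4 ε)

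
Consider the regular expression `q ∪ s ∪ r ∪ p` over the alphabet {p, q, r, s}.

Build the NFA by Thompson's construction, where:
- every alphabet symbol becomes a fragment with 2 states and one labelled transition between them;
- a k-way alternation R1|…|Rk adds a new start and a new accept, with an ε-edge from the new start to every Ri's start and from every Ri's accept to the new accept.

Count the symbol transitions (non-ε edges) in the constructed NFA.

Bottom-up over the parse tree:
Each of the 4 symbol leaves contributes exactly 1 symbol transition.
  q ∪ s ∪ r ∪ p : 4 symbol transitions

4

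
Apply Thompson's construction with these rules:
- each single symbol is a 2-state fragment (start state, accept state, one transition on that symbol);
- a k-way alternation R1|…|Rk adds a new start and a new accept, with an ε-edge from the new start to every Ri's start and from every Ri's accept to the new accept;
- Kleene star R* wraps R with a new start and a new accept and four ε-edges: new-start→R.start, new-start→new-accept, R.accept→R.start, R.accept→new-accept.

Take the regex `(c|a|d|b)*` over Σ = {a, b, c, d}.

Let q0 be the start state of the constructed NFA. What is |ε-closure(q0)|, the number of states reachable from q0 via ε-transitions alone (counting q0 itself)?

7

Work bottom-up. For each fragment F, track |ε-closure(F.start)| and whether F's accept lies in that closure (i.e. whether F accepts ε). A single-symbol fragment has closure size 1 and does not accept ε.
  c|a|d|b : |ε-closure| = 1 + 1 + 1 + 1 + 1 = 5 (the new accept is not ε-reachable since no branch accepts ε)
  (c|a|d|b)* : the star's fresh start ε-reaches both the body's start and the fresh accept: |ε-closure| = 2 + 5 = 7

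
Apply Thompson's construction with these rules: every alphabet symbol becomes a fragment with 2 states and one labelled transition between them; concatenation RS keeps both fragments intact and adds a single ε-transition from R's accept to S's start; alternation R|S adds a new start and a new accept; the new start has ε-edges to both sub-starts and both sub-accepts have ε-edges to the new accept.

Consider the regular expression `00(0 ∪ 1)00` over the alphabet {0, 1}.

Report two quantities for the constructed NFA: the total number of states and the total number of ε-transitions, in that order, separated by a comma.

14, 8

Per subexpression:
Each of the 6 symbol leaves contributes 2 states and 0 ε-transitions.
  0 ∪ 1 — 6 states, 4 ε-transitions
  00(0 ∪ 1)00 — 14 states, 8 ε-transitions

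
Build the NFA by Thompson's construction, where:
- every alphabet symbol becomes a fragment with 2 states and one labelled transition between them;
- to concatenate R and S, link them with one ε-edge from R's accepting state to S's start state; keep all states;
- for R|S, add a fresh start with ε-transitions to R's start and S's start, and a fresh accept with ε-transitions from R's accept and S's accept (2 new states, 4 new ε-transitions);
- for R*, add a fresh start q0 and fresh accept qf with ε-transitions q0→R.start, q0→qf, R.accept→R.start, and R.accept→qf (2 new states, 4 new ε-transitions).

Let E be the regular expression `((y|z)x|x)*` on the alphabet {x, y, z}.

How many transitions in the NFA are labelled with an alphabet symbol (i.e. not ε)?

Recursing over subexpressions:
Each of the 4 symbol leaves contributes exactly 1 symbol transition.
  y|z = 2 symbol transitions
  (y|z)x = 3 symbol transitions
  (y|z)x|x = 4 symbol transitions
  ((y|z)x|x)* = 4 symbol transitions

4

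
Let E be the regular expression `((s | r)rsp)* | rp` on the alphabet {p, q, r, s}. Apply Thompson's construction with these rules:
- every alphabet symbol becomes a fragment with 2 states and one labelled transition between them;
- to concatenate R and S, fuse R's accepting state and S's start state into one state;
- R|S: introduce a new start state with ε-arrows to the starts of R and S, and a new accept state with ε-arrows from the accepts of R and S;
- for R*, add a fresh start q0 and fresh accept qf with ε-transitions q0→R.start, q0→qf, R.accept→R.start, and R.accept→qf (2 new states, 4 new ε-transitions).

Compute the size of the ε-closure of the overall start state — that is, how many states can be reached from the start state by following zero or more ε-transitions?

Compute the ε-closure size of each fragment's start state recursively; a symbol fragment's start has no outgoing ε-edge, so its closure is just itself (size 1).
  s | r — C = 1 + 1 + 1 = 3 (the new accept is not ε-reachable since no branch accepts ε)
  (s | r)rsp — C equals the left operand's closure size = 3 (its accept is not ε-reachable, so the closure stops there)
  ((s | r)rsp)* — C = 1 (new start) + 3 (body) + 1 (new accept) = 5
  rp — C equals the left operand's closure size = 1 (its accept is not ε-reachable, so the closure stops there)
  ((s | r)rsp)* | rp — C = 1 (new start) + (5 + 1) + 1 (new accept, since some branch ε-reaches its own accept) = 8

8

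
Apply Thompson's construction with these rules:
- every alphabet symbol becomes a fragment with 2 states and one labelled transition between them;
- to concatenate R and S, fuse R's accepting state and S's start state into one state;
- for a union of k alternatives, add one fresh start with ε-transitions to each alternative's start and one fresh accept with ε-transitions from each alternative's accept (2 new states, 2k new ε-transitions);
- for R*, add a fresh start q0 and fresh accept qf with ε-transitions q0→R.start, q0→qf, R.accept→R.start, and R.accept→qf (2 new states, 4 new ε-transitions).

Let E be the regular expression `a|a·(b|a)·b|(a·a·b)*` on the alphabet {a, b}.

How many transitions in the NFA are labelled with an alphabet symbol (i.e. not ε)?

8

Bottom-up over the parse tree:
Each of the 8 symbol leaves contributes exactly 1 symbol transition.
  b|a : 2 symbol transitions
  a·(b|a)·b : 4 symbol transitions
  a·a·b : 3 symbol transitions
  (a·a·b)* : 3 symbol transitions
  a|a·(b|a)·b|(a·a·b)* : 8 symbol transitions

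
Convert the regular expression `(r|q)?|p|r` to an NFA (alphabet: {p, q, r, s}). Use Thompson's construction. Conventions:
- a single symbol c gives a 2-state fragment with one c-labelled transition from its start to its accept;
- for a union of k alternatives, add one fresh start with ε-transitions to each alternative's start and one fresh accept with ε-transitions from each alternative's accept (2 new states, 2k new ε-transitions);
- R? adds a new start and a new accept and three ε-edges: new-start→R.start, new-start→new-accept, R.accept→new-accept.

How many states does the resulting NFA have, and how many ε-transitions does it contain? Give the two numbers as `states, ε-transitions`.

Bottom-up over the parse tree:
Each of the 4 symbol leaves contributes 2 states and 0 ε-transitions.
  r|q = 6 states, 4 ε-transitions
  (r|q)? = 8 states, 7 ε-transitions
  (r|q)?|p|r = 14 states, 13 ε-transitions

14, 13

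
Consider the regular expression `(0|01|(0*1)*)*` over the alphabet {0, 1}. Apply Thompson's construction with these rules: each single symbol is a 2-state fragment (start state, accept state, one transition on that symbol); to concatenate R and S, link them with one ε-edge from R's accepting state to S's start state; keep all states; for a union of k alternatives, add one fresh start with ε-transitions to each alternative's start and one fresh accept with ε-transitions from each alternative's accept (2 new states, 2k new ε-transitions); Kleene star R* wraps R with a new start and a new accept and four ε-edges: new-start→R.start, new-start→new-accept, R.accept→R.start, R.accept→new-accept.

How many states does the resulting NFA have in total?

18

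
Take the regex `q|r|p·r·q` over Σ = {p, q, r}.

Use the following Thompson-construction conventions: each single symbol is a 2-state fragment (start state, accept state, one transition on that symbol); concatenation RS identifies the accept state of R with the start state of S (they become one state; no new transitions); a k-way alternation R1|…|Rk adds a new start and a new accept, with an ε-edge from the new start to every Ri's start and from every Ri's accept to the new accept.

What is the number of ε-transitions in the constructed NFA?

6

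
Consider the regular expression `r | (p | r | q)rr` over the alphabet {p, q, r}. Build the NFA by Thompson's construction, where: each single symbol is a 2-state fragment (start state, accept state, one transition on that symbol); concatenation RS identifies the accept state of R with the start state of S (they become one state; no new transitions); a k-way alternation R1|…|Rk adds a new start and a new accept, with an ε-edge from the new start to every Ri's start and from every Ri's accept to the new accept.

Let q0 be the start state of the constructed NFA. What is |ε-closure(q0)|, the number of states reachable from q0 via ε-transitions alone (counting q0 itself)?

6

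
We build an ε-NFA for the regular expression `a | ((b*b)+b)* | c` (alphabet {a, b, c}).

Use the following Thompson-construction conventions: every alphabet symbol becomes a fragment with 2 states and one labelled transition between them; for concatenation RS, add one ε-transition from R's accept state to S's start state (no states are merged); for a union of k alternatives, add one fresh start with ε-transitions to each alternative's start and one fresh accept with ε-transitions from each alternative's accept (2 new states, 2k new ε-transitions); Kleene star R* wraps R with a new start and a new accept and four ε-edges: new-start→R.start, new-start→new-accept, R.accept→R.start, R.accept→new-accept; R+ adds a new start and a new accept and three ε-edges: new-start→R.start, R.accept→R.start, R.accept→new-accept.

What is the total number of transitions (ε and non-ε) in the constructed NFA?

24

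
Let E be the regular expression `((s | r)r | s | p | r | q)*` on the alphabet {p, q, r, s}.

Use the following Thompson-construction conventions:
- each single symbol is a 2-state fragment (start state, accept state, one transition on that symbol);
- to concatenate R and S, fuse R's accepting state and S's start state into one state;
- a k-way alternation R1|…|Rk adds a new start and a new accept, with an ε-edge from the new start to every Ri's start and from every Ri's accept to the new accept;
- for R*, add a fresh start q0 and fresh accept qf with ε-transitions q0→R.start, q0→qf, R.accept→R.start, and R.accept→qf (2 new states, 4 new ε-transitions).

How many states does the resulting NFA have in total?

19

Recursing over subexpressions:
Each of the 7 symbol leaves contributes a 2-state fragment.
  s | r — 6 states
  (s | r)r — 7 states
  (s | r)r | s | p | r | q — 17 states
  ((s | r)r | s | p | r | q)* — 19 states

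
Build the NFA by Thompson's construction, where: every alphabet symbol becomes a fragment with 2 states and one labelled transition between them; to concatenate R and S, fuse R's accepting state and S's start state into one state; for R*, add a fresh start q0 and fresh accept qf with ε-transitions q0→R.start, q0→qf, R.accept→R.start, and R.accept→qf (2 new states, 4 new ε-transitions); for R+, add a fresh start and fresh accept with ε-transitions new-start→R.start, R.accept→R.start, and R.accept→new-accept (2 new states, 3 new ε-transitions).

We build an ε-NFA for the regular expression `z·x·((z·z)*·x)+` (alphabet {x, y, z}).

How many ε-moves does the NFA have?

Recursing over subexpressions:
Each of the 5 symbol leaves contributes 0 ε-transitions.
  z·z = 0 ε-transitions
  (z·z)* = 4 ε-transitions
  (z·z)*·x = 4 ε-transitions
  ((z·z)*·x)+ = 7 ε-transitions
  z·x·((z·z)*·x)+ = 7 ε-transitions

7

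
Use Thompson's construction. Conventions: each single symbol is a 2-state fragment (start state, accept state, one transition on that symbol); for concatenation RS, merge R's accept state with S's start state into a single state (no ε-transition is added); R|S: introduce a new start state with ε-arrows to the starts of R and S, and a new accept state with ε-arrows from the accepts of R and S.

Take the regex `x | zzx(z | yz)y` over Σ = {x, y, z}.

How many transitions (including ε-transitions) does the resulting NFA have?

Building bottom-up:
Each of the 8 symbol leaves contributes 1 transition (1 symbol, 0 ε).
  yz → 2 transitions (2 symbol, 0 ε)
  z | yz → 7 transitions (3 symbol, 4 ε)
  zzx(z | yz)y → 11 transitions (7 symbol, 4 ε)
  x | zzx(z | yz)y → 16 transitions (8 symbol, 8 ε)

16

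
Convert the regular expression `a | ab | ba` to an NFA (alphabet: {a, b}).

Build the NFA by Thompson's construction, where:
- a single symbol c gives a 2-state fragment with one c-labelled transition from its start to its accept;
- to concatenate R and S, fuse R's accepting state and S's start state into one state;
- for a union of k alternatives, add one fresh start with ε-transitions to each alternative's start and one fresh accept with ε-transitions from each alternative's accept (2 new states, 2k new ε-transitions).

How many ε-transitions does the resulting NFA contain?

Per subexpression:
Each of the 5 symbol leaves contributes 0 ε-transitions.
  ab : 0 ε-transitions
  ba : 0 ε-transitions
  a | ab | ba : 6 ε-transitions

6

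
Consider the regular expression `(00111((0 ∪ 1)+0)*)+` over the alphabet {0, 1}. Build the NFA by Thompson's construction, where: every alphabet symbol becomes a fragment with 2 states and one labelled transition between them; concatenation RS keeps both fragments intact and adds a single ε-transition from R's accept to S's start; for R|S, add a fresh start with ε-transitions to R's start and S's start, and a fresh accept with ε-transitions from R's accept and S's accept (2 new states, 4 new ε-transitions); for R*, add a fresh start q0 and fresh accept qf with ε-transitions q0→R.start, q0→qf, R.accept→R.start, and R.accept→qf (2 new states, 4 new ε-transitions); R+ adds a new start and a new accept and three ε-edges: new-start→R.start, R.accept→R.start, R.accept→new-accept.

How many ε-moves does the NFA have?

20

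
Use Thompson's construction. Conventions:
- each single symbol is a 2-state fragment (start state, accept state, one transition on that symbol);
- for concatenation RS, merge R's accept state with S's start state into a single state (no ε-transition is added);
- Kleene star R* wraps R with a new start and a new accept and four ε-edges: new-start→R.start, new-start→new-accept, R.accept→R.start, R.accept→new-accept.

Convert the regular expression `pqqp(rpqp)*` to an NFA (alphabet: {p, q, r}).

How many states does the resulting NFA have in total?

11

Building bottom-up:
Each of the 8 symbol leaves contributes a 2-state fragment.
  rpqp : 5 states
  (rpqp)* : 7 states
  pqqp(rpqp)* : 11 states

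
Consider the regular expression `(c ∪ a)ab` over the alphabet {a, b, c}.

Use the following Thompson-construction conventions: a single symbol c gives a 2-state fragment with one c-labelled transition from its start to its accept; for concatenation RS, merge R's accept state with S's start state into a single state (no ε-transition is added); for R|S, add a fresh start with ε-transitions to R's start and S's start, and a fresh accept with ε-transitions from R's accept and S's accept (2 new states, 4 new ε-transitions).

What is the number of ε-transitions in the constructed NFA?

Recursing over subexpressions:
Each of the 4 symbol leaves contributes 0 ε-transitions.
  c ∪ a = 4 ε-transitions
  (c ∪ a)ab = 4 ε-transitions

4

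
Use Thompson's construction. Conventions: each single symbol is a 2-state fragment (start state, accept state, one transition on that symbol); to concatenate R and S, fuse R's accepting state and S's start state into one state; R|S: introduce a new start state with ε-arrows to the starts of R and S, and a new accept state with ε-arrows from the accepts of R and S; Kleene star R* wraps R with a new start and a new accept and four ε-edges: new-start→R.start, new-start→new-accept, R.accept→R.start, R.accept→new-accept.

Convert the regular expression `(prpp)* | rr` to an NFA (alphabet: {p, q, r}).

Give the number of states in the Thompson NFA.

Per subexpression:
Each of the 6 symbol leaves contributes a 2-state fragment.
  prpp → 5 states
  (prpp)* → 7 states
  rr → 3 states
  (prpp)* | rr → 12 states

12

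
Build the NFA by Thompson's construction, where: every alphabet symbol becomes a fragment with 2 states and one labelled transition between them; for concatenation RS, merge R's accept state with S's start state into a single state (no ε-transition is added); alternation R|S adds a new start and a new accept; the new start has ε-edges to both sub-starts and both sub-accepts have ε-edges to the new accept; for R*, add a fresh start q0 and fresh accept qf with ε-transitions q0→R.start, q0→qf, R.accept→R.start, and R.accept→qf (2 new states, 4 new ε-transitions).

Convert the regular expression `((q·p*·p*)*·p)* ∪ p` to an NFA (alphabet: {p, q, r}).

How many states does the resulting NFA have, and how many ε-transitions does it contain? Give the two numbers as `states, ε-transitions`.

Bottom-up over the parse tree:
Each of the 5 symbol leaves contributes 2 states and 0 ε-transitions.
  p* : 4 states, 4 ε-transitions
  p* : 4 states, 4 ε-transitions
  q·p*·p* : 8 states, 8 ε-transitions
  (q·p*·p*)* : 10 states, 12 ε-transitions
  (q·p*·p*)*·p : 11 states, 12 ε-transitions
  ((q·p*·p*)*·p)* : 13 states, 16 ε-transitions
  ((q·p*·p*)*·p)* ∪ p : 17 states, 20 ε-transitions

17, 20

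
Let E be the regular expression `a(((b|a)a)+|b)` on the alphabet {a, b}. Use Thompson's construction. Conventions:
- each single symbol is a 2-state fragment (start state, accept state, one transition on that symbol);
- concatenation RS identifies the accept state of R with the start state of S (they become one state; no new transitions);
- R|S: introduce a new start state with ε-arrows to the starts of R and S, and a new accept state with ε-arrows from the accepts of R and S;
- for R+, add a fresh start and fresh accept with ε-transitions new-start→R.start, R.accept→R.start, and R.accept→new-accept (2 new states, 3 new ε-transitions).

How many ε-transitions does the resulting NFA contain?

By structural recursion:
Each of the 5 symbol leaves contributes 0 ε-transitions.
  b|a = 4 ε-transitions
  (b|a)a = 4 ε-transitions
  ((b|a)a)+ = 7 ε-transitions
  ((b|a)a)+|b = 11 ε-transitions
  a(((b|a)a)+|b) = 11 ε-transitions

11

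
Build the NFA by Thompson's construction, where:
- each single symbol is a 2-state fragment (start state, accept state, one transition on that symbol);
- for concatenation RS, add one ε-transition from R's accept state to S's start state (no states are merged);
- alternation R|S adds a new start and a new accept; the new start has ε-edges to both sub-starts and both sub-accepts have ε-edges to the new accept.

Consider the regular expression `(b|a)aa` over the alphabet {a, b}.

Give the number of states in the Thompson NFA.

10

By structural recursion:
Each of the 4 symbol leaves contributes a 2-state fragment.
  b|a → 6 states
  (b|a)aa → 10 states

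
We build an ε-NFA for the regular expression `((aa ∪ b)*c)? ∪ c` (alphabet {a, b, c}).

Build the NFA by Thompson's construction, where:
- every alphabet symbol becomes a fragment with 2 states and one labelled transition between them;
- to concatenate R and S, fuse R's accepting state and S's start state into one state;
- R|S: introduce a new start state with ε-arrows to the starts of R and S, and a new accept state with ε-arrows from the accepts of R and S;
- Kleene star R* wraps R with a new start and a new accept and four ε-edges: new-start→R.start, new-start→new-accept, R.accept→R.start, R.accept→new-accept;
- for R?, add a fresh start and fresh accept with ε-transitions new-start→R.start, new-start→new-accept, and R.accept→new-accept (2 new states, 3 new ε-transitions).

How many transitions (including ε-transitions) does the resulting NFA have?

Recursing over subexpressions:
Each of the 5 symbol leaves contributes 1 transition (1 symbol, 0 ε).
  aa → 2 transitions (2 symbol, 0 ε)
  aa ∪ b → 7 transitions (3 symbol, 4 ε)
  (aa ∪ b)* → 11 transitions (3 symbol, 8 ε)
  (aa ∪ b)*c → 12 transitions (4 symbol, 8 ε)
  ((aa ∪ b)*c)? → 15 transitions (4 symbol, 11 ε)
  ((aa ∪ b)*c)? ∪ c → 20 transitions (5 symbol, 15 ε)

20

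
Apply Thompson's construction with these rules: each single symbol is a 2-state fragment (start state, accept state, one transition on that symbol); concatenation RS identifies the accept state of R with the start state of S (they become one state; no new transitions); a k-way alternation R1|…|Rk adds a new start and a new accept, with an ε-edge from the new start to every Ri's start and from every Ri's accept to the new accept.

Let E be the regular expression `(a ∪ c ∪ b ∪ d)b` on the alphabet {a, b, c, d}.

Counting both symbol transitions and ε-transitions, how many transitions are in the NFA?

Bottom-up over the parse tree:
Each of the 5 symbol leaves contributes 1 transition (1 symbol, 0 ε).
  a ∪ c ∪ b ∪ d — 12 transitions (4 symbol, 8 ε)
  (a ∪ c ∪ b ∪ d)b — 13 transitions (5 symbol, 8 ε)

13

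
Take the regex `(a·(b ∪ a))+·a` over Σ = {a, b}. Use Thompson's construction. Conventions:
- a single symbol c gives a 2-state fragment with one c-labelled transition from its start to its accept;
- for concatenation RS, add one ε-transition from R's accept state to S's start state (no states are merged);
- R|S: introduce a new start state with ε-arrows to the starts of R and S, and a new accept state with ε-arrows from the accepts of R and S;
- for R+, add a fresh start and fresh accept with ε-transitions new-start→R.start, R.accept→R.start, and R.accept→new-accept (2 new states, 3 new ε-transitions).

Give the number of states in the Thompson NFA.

By structural recursion:
Each of the 4 symbol leaves contributes a 2-state fragment.
  b ∪ a = 6 states
  a·(b ∪ a) = 8 states
  (a·(b ∪ a))+ = 10 states
  (a·(b ∪ a))+·a = 12 states

12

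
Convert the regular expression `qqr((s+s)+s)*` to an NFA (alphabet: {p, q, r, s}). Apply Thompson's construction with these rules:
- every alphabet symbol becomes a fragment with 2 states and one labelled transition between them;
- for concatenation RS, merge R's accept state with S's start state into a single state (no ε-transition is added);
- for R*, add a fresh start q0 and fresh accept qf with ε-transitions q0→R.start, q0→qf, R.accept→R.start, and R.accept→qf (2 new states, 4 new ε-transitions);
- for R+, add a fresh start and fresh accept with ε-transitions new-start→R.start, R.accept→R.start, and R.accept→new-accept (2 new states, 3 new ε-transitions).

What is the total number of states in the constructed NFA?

13

Bottom-up over the parse tree:
Each of the 6 symbol leaves contributes a 2-state fragment.
  s+ = 4 states
  s+s = 5 states
  (s+s)+ = 7 states
  (s+s)+s = 8 states
  ((s+s)+s)* = 10 states
  qqr((s+s)+s)* = 13 states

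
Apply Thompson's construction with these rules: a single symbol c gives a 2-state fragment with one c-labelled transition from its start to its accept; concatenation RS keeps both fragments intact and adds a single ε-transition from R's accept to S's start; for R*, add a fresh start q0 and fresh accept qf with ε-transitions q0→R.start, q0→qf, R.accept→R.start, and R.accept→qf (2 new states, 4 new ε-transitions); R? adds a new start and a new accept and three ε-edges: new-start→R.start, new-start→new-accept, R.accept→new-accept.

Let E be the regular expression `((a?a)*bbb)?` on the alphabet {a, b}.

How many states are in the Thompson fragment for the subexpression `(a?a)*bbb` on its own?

14

Fragment for `(a?a)*bbb`:
Each of the 5 symbol leaves contributes a 2-state fragment.
  a? : 4 states
  a?a : 6 states
  (a?a)* : 8 states
  (a?a)*bbb : 14 states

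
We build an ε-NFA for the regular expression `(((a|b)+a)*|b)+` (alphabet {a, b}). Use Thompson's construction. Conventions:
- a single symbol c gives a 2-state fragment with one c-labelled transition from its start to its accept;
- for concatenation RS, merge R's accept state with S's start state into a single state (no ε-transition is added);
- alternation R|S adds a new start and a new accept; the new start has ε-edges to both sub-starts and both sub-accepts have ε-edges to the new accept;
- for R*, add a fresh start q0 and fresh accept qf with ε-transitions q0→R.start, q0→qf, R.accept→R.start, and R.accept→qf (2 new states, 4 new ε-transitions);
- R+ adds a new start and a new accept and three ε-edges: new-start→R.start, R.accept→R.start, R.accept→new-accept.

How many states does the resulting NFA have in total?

Recursing over subexpressions:
Each of the 4 symbol leaves contributes a 2-state fragment.
  a|b : 6 states
  (a|b)+ : 8 states
  (a|b)+a : 9 states
  ((a|b)+a)* : 11 states
  ((a|b)+a)*|b : 15 states
  (((a|b)+a)*|b)+ : 17 states

17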